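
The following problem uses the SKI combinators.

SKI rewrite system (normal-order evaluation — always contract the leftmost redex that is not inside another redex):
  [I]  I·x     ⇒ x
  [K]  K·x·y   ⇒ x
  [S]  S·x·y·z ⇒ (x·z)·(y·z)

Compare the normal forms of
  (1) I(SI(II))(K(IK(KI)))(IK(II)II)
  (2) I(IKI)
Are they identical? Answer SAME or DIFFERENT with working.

Answer: SAME — A ⇓ KI, B ⇓ KI

Reduction:
Term A:
  start: I(SI(II))(K(IK(KI)))(IK(II)II)
  [1] SI(II)(K(IK(KI)))(IK(II)II)
  [2] I(K(IK(KI)))(II(K(IK(KI))))(IK(II)II)
  [3] K(IK(KI))(II(K(IK(KI))))(IK(II)II)
  [4] IK(KI)(IK(II)II)
  [5] K(KI)(IK(II)II)
  [6] KI

Term B:
  start: I(IKI)
  [1] IKI
  [2] KI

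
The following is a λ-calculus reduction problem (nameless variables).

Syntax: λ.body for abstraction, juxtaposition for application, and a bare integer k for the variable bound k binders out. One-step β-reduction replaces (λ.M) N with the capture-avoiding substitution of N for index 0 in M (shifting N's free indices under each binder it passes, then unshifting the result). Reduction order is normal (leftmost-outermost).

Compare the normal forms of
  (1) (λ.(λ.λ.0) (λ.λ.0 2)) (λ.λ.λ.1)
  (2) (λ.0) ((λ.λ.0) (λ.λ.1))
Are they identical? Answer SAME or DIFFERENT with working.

Answer: SAME — A ⇓ λ.0, B ⇓ λ.0

Working:
Term A:
  start: (λ.(λ.λ.0) (λ.λ.0 2)) (λ.λ.λ.1)
  [1] (λ.λ.0) (λ.λ.0 (λ.λ.λ.1))
  [2] λ.0

Term B:
  start: (λ.0) ((λ.λ.0) (λ.λ.1))
  [1] (λ.λ.0) (λ.λ.1)
  [2] λ.0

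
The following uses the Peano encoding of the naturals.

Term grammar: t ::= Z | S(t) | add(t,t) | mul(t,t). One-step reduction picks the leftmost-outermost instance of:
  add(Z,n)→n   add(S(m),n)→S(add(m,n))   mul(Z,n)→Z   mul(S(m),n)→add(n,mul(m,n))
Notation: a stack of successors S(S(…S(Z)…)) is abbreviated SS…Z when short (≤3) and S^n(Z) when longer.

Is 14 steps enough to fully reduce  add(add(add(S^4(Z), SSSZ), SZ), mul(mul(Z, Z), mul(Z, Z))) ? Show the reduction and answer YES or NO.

  start: add(add(add(S^4(Z), SSSZ), SZ), mul(mul(Z, Z), mul(Z, Z)))
  step 1: add(add(S(add(SSSZ, SSSZ)), SZ), mul(mul(Z, Z), mul(Z, Z)))
  step 2: add(S(add(add(SSSZ, SSSZ), SZ)), mul(mul(Z, Z), mul(Z, Z)))
  step 3: S(add(add(add(SSSZ, SSSZ), SZ), mul(mul(Z, Z), mul(Z, Z))))
  step 4: S(add(add(S(add(SSZ, SSSZ)), SZ), mul(mul(Z, Z), mul(Z, Z))))
  step 5: S(add(S(add(add(SSZ, SSSZ), SZ)), mul(mul(Z, Z), mul(Z, Z))))
  step 6: S(S(add(add(add(SSZ, SSSZ), SZ), mul(mul(Z, Z), mul(Z, Z)))))
  step 7: S(S(add(add(S(add(SZ, SSSZ)), SZ), mul(mul(Z, Z), mul(Z, Z)))))
  step 8: S(S(add(S(add(add(SZ, SSSZ), SZ)), mul(mul(Z, Z), mul(Z, Z)))))
  step 9: S(S(S(add(add(add(SZ, SSSZ), SZ), mul(mul(Z, Z), mul(Z, Z))))))
  step 10: S(S(S(add(add(S(add(Z, SSSZ)), SZ), mul(mul(Z, Z), mul(Z, Z))))))
  step 11: S(S(S(add(S(add(add(Z, SSSZ), SZ)), mul(mul(Z, Z), mul(Z, Z))))))
  step 12: S(S(S(S(add(add(add(Z, SSSZ), SZ), mul(mul(Z, Z), mul(Z, Z)))))))
  step 13: S(S(S(S(add(add(SSSZ, SZ), mul(mul(Z, Z), mul(Z, Z)))))))
  step 14: S(S(S(S(add(S(add(SSZ, SZ)), mul(mul(Z, Z), mul(Z, Z)))))))

Answer: NO — after 14 steps the term is S(S(S(S(add(S(add(SSZ, SZ)), mul(mul(Z, Z), mul(Z, Z))))))), not yet normal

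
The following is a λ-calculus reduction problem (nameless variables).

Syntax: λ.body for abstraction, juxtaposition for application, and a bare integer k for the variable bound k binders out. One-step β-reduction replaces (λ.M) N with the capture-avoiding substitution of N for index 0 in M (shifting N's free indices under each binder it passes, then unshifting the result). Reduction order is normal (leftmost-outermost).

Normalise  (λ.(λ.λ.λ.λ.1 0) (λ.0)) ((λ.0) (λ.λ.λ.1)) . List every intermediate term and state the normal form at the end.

  start: (λ.(λ.λ.λ.λ.1 0) (λ.0)) ((λ.0) (λ.λ.λ.1))
  [1] (λ.λ.λ.λ.1 0) (λ.0)
  [2] λ.λ.λ.1 0

Answer: normal form = λ.λ.λ.1 0  (in 2 steps)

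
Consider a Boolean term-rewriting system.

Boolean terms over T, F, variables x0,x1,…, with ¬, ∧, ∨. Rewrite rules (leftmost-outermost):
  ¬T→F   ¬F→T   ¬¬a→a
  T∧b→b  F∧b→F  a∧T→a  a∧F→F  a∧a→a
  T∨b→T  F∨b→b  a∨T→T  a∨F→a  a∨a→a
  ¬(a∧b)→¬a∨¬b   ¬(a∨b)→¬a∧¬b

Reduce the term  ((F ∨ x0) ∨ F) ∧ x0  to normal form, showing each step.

  start: ((F ∨ x0) ∨ F) ∧ x0
  [1] (F ∨ x0) ∧ x0
  [2] x0 ∧ x0
  [3] x0

Answer: normal form = x0  (in 3 steps)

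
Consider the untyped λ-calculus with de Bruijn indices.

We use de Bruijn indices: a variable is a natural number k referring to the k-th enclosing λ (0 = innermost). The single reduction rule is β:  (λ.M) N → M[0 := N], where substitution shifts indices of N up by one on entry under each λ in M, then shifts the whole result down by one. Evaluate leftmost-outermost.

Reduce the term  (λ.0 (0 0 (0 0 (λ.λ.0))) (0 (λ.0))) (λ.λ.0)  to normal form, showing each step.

Answer: normal form = λ.0  (in 4 steps)

Reduction:
  start: (λ.0 (0 0 (0 0 (λ.λ.0))) (0 (λ.0))) (λ.λ.0)
  step 1: (λ.λ.0) ((λ.λ.0) (λ.λ.0) ((λ.λ.0) (λ.λ.0) (λ.λ.0))) ((λ.λ.0) (λ.0))
  step 2: (λ.0) ((λ.λ.0) (λ.0))
  step 3: (λ.λ.0) (λ.0)
  step 4: λ.0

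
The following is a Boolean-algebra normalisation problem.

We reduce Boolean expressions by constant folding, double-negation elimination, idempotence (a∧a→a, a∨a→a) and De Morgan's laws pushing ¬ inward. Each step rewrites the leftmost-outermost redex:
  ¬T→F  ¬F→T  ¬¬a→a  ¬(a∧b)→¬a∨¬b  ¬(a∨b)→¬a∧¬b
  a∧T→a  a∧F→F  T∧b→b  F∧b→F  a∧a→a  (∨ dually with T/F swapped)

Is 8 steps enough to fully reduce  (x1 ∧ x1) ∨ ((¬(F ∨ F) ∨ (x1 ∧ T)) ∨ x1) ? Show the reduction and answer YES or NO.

Answer: YES — reaches normal form T in 7 ≤ 8 steps

Derivation:
  start: (x1 ∧ x1) ∨ ((¬(F ∨ F) ∨ (x1 ∧ T)) ∨ x1)
  step 1: x1 ∨ ((¬(F ∨ F) ∨ (x1 ∧ T)) ∨ x1)
  step 2: x1 ∨ (((¬F ∧ ¬F) ∨ (x1 ∧ T)) ∨ x1)
  step 3: x1 ∨ ((¬F ∨ (x1 ∧ T)) ∨ x1)
  step 4: x1 ∨ ((T ∨ (x1 ∧ T)) ∨ x1)
  step 5: x1 ∨ (T ∨ x1)
  step 6: x1 ∨ T
  step 7: T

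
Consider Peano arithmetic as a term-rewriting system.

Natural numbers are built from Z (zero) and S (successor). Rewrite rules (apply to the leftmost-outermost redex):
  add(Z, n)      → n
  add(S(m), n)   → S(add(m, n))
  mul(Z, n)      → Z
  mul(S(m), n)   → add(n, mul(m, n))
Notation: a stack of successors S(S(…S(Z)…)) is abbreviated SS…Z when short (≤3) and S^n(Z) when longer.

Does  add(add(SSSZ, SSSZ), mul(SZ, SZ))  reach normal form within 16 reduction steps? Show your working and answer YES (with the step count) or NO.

  start: add(add(SSSZ, SSSZ), mul(SZ, SZ))
  →1  add(S(add(SSZ, SSSZ)), mul(SZ, SZ))
  →2  S(add(add(SSZ, SSSZ), mul(SZ, SZ)))
  →3  S(add(S(add(SZ, SSSZ)), mul(SZ, SZ)))
  →4  S(S(add(add(SZ, SSSZ), mul(SZ, SZ))))
  →5  S(S(add(S(add(Z, SSSZ)), mul(SZ, SZ))))
  →6  S(S(S(add(add(Z, SSSZ), mul(SZ, SZ)))))
  →7  S(S(S(add(SSSZ, mul(SZ, SZ)))))
  →8  S(S(S(S(add(SSZ, mul(SZ, SZ))))))
  →9  S(S(S(S(S(add(SZ, mul(SZ, SZ)))))))
  →10  S(S(S(S(S(S(add(Z, mul(SZ, SZ))))))))
  →11  S(S(S(S(S(S(mul(SZ, SZ)))))))
  →12  S(S(S(S(S(S(add(SZ, mul(Z, SZ))))))))
  →13  S(S(S(S(S(S(S(add(Z, mul(Z, SZ)))))))))
  →14  S(S(S(S(S(S(S(mul(Z, SZ))))))))
  →15  S^7(Z)

Answer: YES — reaches normal form S^7(Z) in 15 ≤ 16 steps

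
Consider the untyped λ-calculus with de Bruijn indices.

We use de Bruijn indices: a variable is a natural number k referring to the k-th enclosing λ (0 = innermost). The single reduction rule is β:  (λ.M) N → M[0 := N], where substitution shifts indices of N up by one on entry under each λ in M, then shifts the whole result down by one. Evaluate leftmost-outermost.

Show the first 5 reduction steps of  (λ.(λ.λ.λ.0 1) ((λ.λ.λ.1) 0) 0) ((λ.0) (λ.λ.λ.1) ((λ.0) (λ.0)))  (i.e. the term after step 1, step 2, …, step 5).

Answer: after 5 steps: λ.0 (λ.λ.1)

Working:
  start: (λ.(λ.λ.λ.0 1) ((λ.λ.λ.1) 0) 0) ((λ.0) (λ.λ.λ.1) ((λ.0) (λ.0)))
  [1] (λ.λ.λ.0 1) ((λ.λ.λ.1) ((λ.0) (λ.λ.λ.1) ((λ.0) (λ.0)))) ((λ.0) (λ.λ.λ.1) ((λ.0) (λ.0)))
  [2] (λ.λ.0 1) ((λ.0) (λ.λ.λ.1) ((λ.0) (λ.0)))
  [3] λ.0 ((λ.0) (λ.λ.λ.1) ((λ.0) (λ.0)))
  [4] λ.0 ((λ.λ.λ.1) ((λ.0) (λ.0)))
  [5] λ.0 (λ.λ.1)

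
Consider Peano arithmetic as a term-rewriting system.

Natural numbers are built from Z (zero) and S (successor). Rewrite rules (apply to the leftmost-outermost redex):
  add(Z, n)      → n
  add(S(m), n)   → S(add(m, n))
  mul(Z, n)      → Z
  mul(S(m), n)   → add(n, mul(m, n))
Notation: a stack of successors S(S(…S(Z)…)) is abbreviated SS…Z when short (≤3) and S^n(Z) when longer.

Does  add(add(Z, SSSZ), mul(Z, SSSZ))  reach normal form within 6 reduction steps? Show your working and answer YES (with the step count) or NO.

Answer: YES — reaches normal form SSSZ in 6 ≤ 6 steps

Working:
  start: add(add(Z, SSSZ), mul(Z, SSSZ))
  →1  add(SSSZ, mul(Z, SSSZ))
  →2  S(add(SSZ, mul(Z, SSSZ)))
  →3  S(S(add(SZ, mul(Z, SSSZ))))
  →4  S(S(S(add(Z, mul(Z, SSSZ)))))
  →5  S(S(S(mul(Z, SSSZ))))
  →6  SSSZ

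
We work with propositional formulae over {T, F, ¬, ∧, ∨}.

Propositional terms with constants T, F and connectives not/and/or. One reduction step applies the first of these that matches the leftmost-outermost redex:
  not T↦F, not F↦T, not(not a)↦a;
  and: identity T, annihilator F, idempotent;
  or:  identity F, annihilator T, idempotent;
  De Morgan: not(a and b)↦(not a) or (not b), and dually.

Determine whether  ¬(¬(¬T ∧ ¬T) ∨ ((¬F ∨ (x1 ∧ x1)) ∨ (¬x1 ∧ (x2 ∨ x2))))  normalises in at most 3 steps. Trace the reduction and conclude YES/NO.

Answer: NO — after 3 steps the term is ¬T ∧ ¬((¬F ∨ (x1 ∧ x1)) ∨ (¬x1 ∧ (x2 ∨ x2))), not yet normal

Working:
  start: ¬(¬(¬T ∧ ¬T) ∨ ((¬F ∨ (x1 ∧ x1)) ∨ (¬x1 ∧ (x2 ∨ x2))))
  step 1: ¬¬(¬T ∧ ¬T) ∧ ¬((¬F ∨ (x1 ∧ x1)) ∨ (¬x1 ∧ (x2 ∨ x2)))
  step 2: (¬T ∧ ¬T) ∧ ¬((¬F ∨ (x1 ∧ x1)) ∨ (¬x1 ∧ (x2 ∨ x2)))
  step 3: ¬T ∧ ¬((¬F ∨ (x1 ∧ x1)) ∨ (¬x1 ∧ (x2 ∨ x2)))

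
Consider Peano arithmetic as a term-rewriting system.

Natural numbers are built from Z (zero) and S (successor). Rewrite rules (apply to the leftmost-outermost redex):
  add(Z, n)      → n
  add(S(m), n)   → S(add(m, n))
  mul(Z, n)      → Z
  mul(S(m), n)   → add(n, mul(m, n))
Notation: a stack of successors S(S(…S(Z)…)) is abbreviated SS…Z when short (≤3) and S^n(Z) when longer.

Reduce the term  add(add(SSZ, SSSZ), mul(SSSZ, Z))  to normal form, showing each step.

Answer: normal form = S^5(Z)  (in 16 steps)

Working:
  start: add(add(SSZ, SSSZ), mul(SSSZ, Z))
  [1] add(S(add(SZ, SSSZ)), mul(SSSZ, Z))
  [2] S(add(add(SZ, SSSZ), mul(SSSZ, Z)))
  [3] S(add(S(add(Z, SSSZ)), mul(SSSZ, Z)))
  [4] S(S(add(add(Z, SSSZ), mul(SSSZ, Z))))
  [5] S(S(add(SSSZ, mul(SSSZ, Z))))
  [6] S(S(S(add(SSZ, mul(SSSZ, Z)))))
  [7] S(S(S(S(add(SZ, mul(SSSZ, Z))))))
  [8] S(S(S(S(S(add(Z, mul(SSSZ, Z)))))))
  [9] S(S(S(S(S(mul(SSSZ, Z))))))
  [10] S(S(S(S(S(add(Z, mul(SSZ, Z)))))))
  [11] S(S(S(S(S(mul(SSZ, Z))))))
  [12] S(S(S(S(S(add(Z, mul(SZ, Z)))))))
  [13] S(S(S(S(S(mul(SZ, Z))))))
  [14] S(S(S(S(S(add(Z, mul(Z, Z)))))))
  [15] S(S(S(S(S(mul(Z, Z))))))
  [16] S^5(Z)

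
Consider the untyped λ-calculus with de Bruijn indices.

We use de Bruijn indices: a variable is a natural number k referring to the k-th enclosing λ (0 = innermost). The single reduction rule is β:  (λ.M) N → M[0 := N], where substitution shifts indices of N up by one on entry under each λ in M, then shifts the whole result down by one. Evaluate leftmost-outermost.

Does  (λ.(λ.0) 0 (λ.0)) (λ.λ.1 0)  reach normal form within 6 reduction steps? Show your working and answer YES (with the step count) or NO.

Answer: YES — reaches normal form λ.0 in 4 ≤ 6 steps

Working:
  start: (λ.(λ.0) 0 (λ.0)) (λ.λ.1 0)
  step 1: (λ.0) (λ.λ.1 0) (λ.0)
  step 2: (λ.λ.1 0) (λ.0)
  step 3: λ.(λ.0) 0
  step 4: λ.0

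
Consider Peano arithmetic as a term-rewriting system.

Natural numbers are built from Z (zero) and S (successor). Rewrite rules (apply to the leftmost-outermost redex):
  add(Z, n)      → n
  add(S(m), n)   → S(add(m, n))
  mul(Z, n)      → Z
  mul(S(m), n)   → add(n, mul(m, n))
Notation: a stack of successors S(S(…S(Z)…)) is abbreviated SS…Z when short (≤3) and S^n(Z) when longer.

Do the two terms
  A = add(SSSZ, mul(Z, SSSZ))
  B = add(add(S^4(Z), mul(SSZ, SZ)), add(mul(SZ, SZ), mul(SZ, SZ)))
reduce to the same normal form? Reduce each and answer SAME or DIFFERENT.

Answer: DIFFERENT — A ⇓ SSSZ, B ⇓ S^8(Z)

Reduction:
Term A:
  start: add(SSSZ, mul(Z, SSSZ))
  [1] S(add(SSZ, mul(Z, SSSZ)))
  [2] S(S(add(SZ, mul(Z, SSSZ))))
  [3] S(S(S(add(Z, mul(Z, SSSZ)))))
  [4] S(S(S(mul(Z, SSSZ))))
  [5] SSSZ

Term B:
  start: add(add(S^4(Z), mul(SSZ, SZ)), add(mul(SZ, SZ), mul(SZ, SZ)))
  [1] add(S(add(SSSZ, mul(SSZ, SZ))), add(mul(SZ, SZ), mul(SZ, SZ)))
  [2] S(add(add(SSSZ, mul(SSZ, SZ)), add(mul(SZ, SZ), mul(SZ, SZ))))
  [3] S(add(S(add(SSZ, mul(SSZ, SZ))), add(mul(SZ, SZ), mul(SZ, SZ))))
  [4] S(S(add(add(SSZ, mul(SSZ, SZ)), add(mul(SZ, SZ), mul(SZ, SZ)))))
  [5] S(S(add(S(add(SZ, mul(SSZ, SZ))), add(mul(SZ, SZ), mul(SZ, SZ)))))
  [6] S(S(S(add(add(SZ, mul(SSZ, SZ)), add(mul(SZ, SZ), mul(SZ, SZ))))))
  [7] S(S(S(add(S(add(Z, mul(SSZ, SZ))), add(mul(SZ, SZ), mul(SZ, SZ))))))
  [8] S(S(S(S(add(add(Z, mul(SSZ, SZ)), add(mul(SZ, SZ), mul(SZ, SZ)))))))
  [9] S(S(S(S(add(mul(SSZ, SZ), add(mul(SZ, SZ), mul(SZ, SZ)))))))
  [10] S(S(S(S(add(add(SZ, mul(SZ, SZ)), add(mul(SZ, SZ), mul(SZ, SZ)))))))
  [11] S(S(S(S(add(S(add(Z, mul(SZ, SZ))), add(mul(SZ, SZ), mul(SZ, SZ)))))))
  [12] S(S(S(S(S(add(add(Z, mul(SZ, SZ)), add(mul(SZ, SZ), mul(SZ, SZ))))))))
  [13] S(S(S(S(S(add(mul(SZ, SZ), add(mul(SZ, SZ), mul(SZ, SZ))))))))
  [14] S(S(S(S(S(add(add(SZ, mul(Z, SZ)), add(mul(SZ, SZ), mul(SZ, SZ))))))))
  [15] S(S(S(S(S(add(S(add(Z, mul(Z, SZ))), add(mul(SZ, SZ), mul(SZ, SZ))))))))
  [16] S(S(S(S(S(S(add(add(Z, mul(Z, SZ)), add(mul(SZ, SZ), mul(SZ, SZ)))))))))
  [17] S(S(S(S(S(S(add(mul(Z, SZ), add(mul(SZ, SZ), mul(SZ, SZ)))))))))
  [18] S(S(S(S(S(S(add(Z, add(mul(SZ, SZ), mul(SZ, SZ)))))))))
  [19] S(S(S(S(S(S(add(mul(SZ, SZ), mul(SZ, SZ))))))))
  [20] S(S(S(S(S(S(add(add(SZ, mul(Z, SZ)), mul(SZ, SZ))))))))
  [21] S(S(S(S(S(S(add(S(add(Z, mul(Z, SZ))), mul(SZ, SZ))))))))
  [22] S(S(S(S(S(S(S(add(add(Z, mul(Z, SZ)), mul(SZ, SZ)))))))))
  [23] S(S(S(S(S(S(S(add(mul(Z, SZ), mul(SZ, SZ)))))))))
  [24] S(S(S(S(S(S(S(add(Z, mul(SZ, SZ)))))))))
  [25] S(S(S(S(S(S(S(mul(SZ, SZ))))))))
  [26] S(S(S(S(S(S(S(add(SZ, mul(Z, SZ)))))))))
  [27] S(S(S(S(S(S(S(S(add(Z, mul(Z, SZ))))))))))
  [28] S(S(S(S(S(S(S(S(mul(Z, SZ)))))))))
  [29] S^8(Z)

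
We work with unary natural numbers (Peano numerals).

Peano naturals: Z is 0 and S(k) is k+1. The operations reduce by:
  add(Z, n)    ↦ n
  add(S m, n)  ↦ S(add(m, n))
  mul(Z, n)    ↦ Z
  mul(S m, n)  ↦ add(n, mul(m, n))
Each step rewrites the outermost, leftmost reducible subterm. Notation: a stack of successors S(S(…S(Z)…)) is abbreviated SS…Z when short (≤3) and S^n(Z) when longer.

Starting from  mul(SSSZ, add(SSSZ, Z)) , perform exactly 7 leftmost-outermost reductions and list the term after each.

Answer: after 7 steps: S(S(S(add(add(Z, Z), mul(SSZ, add(SSSZ, Z))))))

Reduction:
  start: mul(SSSZ, add(SSSZ, Z))
  [1] add(add(SSSZ, Z), mul(SSZ, add(SSSZ, Z)))
  [2] add(S(add(SSZ, Z)), mul(SSZ, add(SSSZ, Z)))
  [3] S(add(add(SSZ, Z), mul(SSZ, add(SSSZ, Z))))
  [4] S(add(S(add(SZ, Z)), mul(SSZ, add(SSSZ, Z))))
  [5] S(S(add(add(SZ, Z), mul(SSZ, add(SSSZ, Z)))))
  [6] S(S(add(S(add(Z, Z)), mul(SSZ, add(SSSZ, Z)))))
  [7] S(S(S(add(add(Z, Z), mul(SSZ, add(SSSZ, Z))))))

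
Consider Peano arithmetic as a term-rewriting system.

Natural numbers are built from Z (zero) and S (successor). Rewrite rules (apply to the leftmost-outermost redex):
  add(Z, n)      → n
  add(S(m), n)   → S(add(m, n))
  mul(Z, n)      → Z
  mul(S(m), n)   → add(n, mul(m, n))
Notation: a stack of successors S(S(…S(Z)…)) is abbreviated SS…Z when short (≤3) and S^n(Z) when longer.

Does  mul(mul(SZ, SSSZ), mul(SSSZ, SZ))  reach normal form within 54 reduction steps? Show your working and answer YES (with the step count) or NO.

  start: mul(mul(SZ, SSSZ), mul(SSSZ, SZ))
  →1  mul(add(SSSZ, mul(Z, SSSZ)), mul(SSSZ, SZ))
  →2  mul(S(add(SSZ, mul(Z, SSSZ))), mul(SSSZ, SZ))
  →3  add(mul(SSSZ, SZ), mul(add(SSZ, mul(Z, SSSZ)), mul(SSSZ, SZ)))
  →4  add(add(SZ, mul(SSZ, SZ)), mul(add(SSZ, mul(Z, SSSZ)), mul(SSSZ, SZ)))
  →5  add(S(add(Z, mul(SSZ, SZ))), mul(add(SSZ, mul(Z, SSSZ)), mul(SSSZ, SZ)))
  →6  S(add(add(Z, mul(SSZ, SZ)), mul(add(SSZ, mul(Z, SSSZ)), mul(SSSZ, SZ))))
  →7  S(add(mul(SSZ, SZ), mul(add(SSZ, mul(Z, SSSZ)), mul(SSSZ, SZ))))
  →8  S(add(add(SZ, mul(SZ, SZ)), mul(add(SSZ, mul(Z, SSSZ)), mul(SSSZ, SZ))))
  →9  S(add(S(add(Z, mul(SZ, SZ))), mul(add(SSZ, mul(Z, SSSZ)), mul(SSSZ, SZ))))
  →10  S(S(add(add(Z, mul(SZ, SZ)), mul(add(SSZ, mul(Z, SSSZ)), mul(SSSZ, SZ)))))
  →11  S(S(add(mul(SZ, SZ), mul(add(SSZ, mul(Z, SSSZ)), mul(SSSZ, SZ)))))
  →12  S(S(add(add(SZ, mul(Z, SZ)), mul(add(SSZ, mul(Z, SSSZ)), mul(SSSZ, SZ)))))
  →13  S(S(add(S(add(Z, mul(Z, SZ))), mul(add(SSZ, mul(Z, SSSZ)), mul(SSSZ, SZ)))))
  →14  S(S(S(add(add(Z, mul(Z, SZ)), mul(add(SSZ, mul(Z, SSSZ)), mul(SSSZ, SZ))))))
  →15  S(S(S(add(mul(Z, SZ), mul(add(SSZ, mul(Z, SSSZ)), mul(SSSZ, SZ))))))
  →16  S(S(S(add(Z, mul(add(SSZ, mul(Z, SSSZ)), mul(SSSZ, SZ))))))
  →17  S(S(S(mul(add(SSZ, mul(Z, SSSZ)), mul(SSSZ, SZ)))))
  →18  S(S(S(mul(S(add(SZ, mul(Z, SSSZ))), mul(SSSZ, SZ)))))
  →19  S(S(S(add(mul(SSSZ, SZ), mul(add(SZ, mul(Z, SSSZ)), mul(SSSZ, SZ))))))
  →20  S(S(S(add(add(SZ, mul(SSZ, SZ)), mul(add(SZ, mul(Z, SSSZ)), mul(SSSZ, SZ))))))
  →21  S(S(S(add(S(add(Z, mul(SSZ, SZ))), mul(add(SZ, mul(Z, SSSZ)), mul(SSSZ, SZ))))))
  →22  S(S(S(S(add(add(Z, mul(SSZ, SZ)), mul(add(SZ, mul(Z, SSSZ)), mul(SSSZ, SZ)))))))
  →23  S(S(S(S(add(mul(SSZ, SZ), mul(add(SZ, mul(Z, SSSZ)), mul(SSSZ, SZ)))))))
  →24  S(S(S(S(add(add(SZ, mul(SZ, SZ)), mul(add(SZ, mul(Z, SSSZ)), mul(SSSZ, SZ)))))))
  →25  S(S(S(S(add(S(add(Z, mul(SZ, SZ))), mul(add(SZ, mul(Z, SSSZ)), mul(SSSZ, SZ)))))))
  →26  S(S(S(S(S(add(add(Z, mul(SZ, SZ)), mul(add(SZ, mul(Z, SSSZ)), mul(SSSZ, SZ))))))))
  →27  S(S(S(S(S(add(mul(SZ, SZ), mul(add(SZ, mul(Z, SSSZ)), mul(SSSZ, SZ))))))))
  →28  S(S(S(S(S(add(add(SZ, mul(Z, SZ)), mul(add(SZ, mul(Z, SSSZ)), mul(SSSZ, SZ))))))))
  →29  S(S(S(S(S(add(S(add(Z, mul(Z, SZ))), mul(add(SZ, mul(Z, SSSZ)), mul(SSSZ, SZ))))))))
  →30  S(S(S(S(S(S(add(add(Z, mul(Z, SZ)), mul(add(SZ, mul(Z, SSSZ)), mul(SSSZ, SZ)))))))))
  →31  S(S(S(S(S(S(add(mul(Z, SZ), mul(add(SZ, mul(Z, SSSZ)), mul(SSSZ, SZ)))))))))
  →32  S(S(S(S(S(S(add(Z, mul(add(SZ, mul(Z, SSSZ)), mul(SSSZ, SZ)))))))))
  →33  S(S(S(S(S(S(mul(add(SZ, mul(Z, SSSZ)), mul(SSSZ, SZ))))))))
  →34  S(S(S(S(S(S(mul(S(add(Z, mul(Z, SSSZ))), mul(SSSZ, SZ))))))))
  →35  S(S(S(S(S(S(add(mul(SSSZ, SZ), mul(add(Z, mul(Z, SSSZ)), mul(SSSZ, SZ)))))))))
  →36  S(S(S(S(S(S(add(add(SZ, mul(SSZ, SZ)), mul(add(Z, mul(Z, SSSZ)), mul(SSSZ, SZ)))))))))
  →37  S(S(S(S(S(S(add(S(add(Z, mul(SSZ, SZ))), mul(add(Z, mul(Z, SSSZ)), mul(SSSZ, SZ)))))))))
  →38  S(S(S(S(S(S(S(add(add(Z, mul(SSZ, SZ)), mul(add(Z, mul(Z, SSSZ)), mul(SSSZ, SZ))))))))))
  →39  S(S(S(S(S(S(S(add(mul(SSZ, SZ), mul(add(Z, mul(Z, SSSZ)), mul(SSSZ, SZ))))))))))
  →40  S(S(S(S(S(S(S(add(add(SZ, mul(SZ, SZ)), mul(add(Z, mul(Z, SSSZ)), mul(SSSZ, SZ))))))))))
  →41  S(S(S(S(S(S(S(add(S(add(Z, mul(SZ, SZ))), mul(add(Z, mul(Z, SSSZ)), mul(SSSZ, SZ))))))))))
  →42  S(S(S(S(S(S(S(S(add(add(Z, mul(SZ, SZ)), mul(add(Z, mul(Z, SSSZ)), mul(SSSZ, SZ)))))))))))
  →43  S(S(S(S(S(S(S(S(add(mul(SZ, SZ), mul(add(Z, mul(Z, SSSZ)), mul(SSSZ, SZ)))))))))))
  →44  S(S(S(S(S(S(S(S(add(add(SZ, mul(Z, SZ)), mul(add(Z, mul(Z, SSSZ)), mul(SSSZ, SZ)))))))))))
  →45  S(S(S(S(S(S(S(S(add(S(add(Z, mul(Z, SZ))), mul(add(Z, mul(Z, SSSZ)), mul(SSSZ, SZ)))))))))))
  →46  S(S(S(S(S(S(S(S(S(add(add(Z, mul(Z, SZ)), mul(add(Z, mul(Z, SSSZ)), mul(SSSZ, SZ))))))))))))
  →47  S(S(S(S(S(S(S(S(S(add(mul(Z, SZ), mul(add(Z, mul(Z, SSSZ)), mul(SSSZ, SZ))))))))))))
  →48  S(S(S(S(S(S(S(S(S(add(Z, mul(add(Z, mul(Z, SSSZ)), mul(SSSZ, SZ))))))))))))
  →49  S(S(S(S(S(S(S(S(S(mul(add(Z, mul(Z, SSSZ)), mul(SSSZ, SZ)))))))))))
  →50  S(S(S(S(S(S(S(S(S(mul(mul(Z, SSSZ), mul(SSSZ, SZ)))))))))))
  →51  S(S(S(S(S(S(S(S(S(mul(Z, mul(SSSZ, SZ)))))))))))
  →52  S^9(Z)

Answer: YES — reaches normal form S^9(Z) in 52 ≤ 54 steps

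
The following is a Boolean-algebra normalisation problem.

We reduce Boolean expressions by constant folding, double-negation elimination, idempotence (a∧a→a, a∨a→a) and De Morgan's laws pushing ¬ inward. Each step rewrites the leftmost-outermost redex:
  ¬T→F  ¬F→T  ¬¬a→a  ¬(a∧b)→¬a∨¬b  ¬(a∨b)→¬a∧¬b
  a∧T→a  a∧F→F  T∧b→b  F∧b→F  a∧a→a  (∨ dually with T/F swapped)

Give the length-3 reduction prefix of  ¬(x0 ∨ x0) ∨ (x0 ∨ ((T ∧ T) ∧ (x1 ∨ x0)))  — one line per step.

Answer: after 3 steps: ¬x0 ∨ (x0 ∨ (T ∧ (x1 ∨ x0)))

Derivation:
  start: ¬(x0 ∨ x0) ∨ (x0 ∨ ((T ∧ T) ∧ (x1 ∨ x0)))
  step 1: (¬x0 ∧ ¬x0) ∨ (x0 ∨ ((T ∧ T) ∧ (x1 ∨ x0)))
  step 2: ¬x0 ∨ (x0 ∨ ((T ∧ T) ∧ (x1 ∨ x0)))
  step 3: ¬x0 ∨ (x0 ∨ (T ∧ (x1 ∨ x0)))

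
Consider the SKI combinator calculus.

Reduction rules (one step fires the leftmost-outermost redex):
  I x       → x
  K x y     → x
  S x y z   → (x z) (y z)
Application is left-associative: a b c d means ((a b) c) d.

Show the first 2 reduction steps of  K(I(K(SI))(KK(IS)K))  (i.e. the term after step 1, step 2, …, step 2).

  start: K(I(K(SI))(KK(IS)K))
  [1] K(K(SI)(KK(IS)K))
  [2] K(SI)

Answer: after 2 steps: K(SI)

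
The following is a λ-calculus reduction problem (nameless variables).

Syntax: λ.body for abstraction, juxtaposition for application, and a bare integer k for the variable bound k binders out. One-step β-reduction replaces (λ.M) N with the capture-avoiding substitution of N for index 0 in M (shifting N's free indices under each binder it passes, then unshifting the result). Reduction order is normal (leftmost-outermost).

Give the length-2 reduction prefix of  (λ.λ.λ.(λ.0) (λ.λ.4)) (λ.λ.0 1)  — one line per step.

Answer: after 2 steps: λ.λ.λ.λ.λ.λ.0 1

Working:
  start: (λ.λ.λ.(λ.0) (λ.λ.4)) (λ.λ.0 1)
  →1  λ.λ.(λ.0) (λ.λ.λ.λ.0 1)
  →2  λ.λ.λ.λ.λ.λ.0 1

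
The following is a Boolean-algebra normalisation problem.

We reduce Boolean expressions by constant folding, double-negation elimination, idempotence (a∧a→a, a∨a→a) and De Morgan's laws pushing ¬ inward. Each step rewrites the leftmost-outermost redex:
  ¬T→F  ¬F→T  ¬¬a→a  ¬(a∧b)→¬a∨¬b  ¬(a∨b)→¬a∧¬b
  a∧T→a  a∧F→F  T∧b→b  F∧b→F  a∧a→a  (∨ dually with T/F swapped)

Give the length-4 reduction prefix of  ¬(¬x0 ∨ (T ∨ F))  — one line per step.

Answer: after 4 steps: x0 ∧ (F ∧ ¬F)

Derivation:
  start: ¬(¬x0 ∨ (T ∨ F))
  [1] ¬¬x0 ∧ ¬(T ∨ F)
  [2] x0 ∧ ¬(T ∨ F)
  [3] x0 ∧ (¬T ∧ ¬F)
  [4] x0 ∧ (F ∧ ¬F)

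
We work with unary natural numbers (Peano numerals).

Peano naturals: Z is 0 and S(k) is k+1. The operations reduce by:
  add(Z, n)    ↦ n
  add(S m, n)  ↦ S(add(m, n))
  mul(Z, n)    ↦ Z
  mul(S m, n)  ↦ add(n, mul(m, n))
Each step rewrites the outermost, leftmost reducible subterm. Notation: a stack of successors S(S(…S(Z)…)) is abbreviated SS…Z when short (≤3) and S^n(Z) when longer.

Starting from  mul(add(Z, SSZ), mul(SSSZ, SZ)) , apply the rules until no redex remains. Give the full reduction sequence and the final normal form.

Answer: normal form = S^6(Z)  (in 32 steps)

Reduction:
  start: mul(add(Z, SSZ), mul(SSSZ, SZ))
  step 1: mul(SSZ, mul(SSSZ, SZ))
  step 2: add(mul(SSSZ, SZ), mul(SZ, mul(SSSZ, SZ)))
  step 3: add(add(SZ, mul(SSZ, SZ)), mul(SZ, mul(SSSZ, SZ)))
  step 4: add(S(add(Z, mul(SSZ, SZ))), mul(SZ, mul(SSSZ, SZ)))
  step 5: S(add(add(Z, mul(SSZ, SZ)), mul(SZ, mul(SSSZ, SZ))))
  step 6: S(add(mul(SSZ, SZ), mul(SZ, mul(SSSZ, SZ))))
  step 7: S(add(add(SZ, mul(SZ, SZ)), mul(SZ, mul(SSSZ, SZ))))
  step 8: S(add(S(add(Z, mul(SZ, SZ))), mul(SZ, mul(SSSZ, SZ))))
  step 9: S(S(add(add(Z, mul(SZ, SZ)), mul(SZ, mul(SSSZ, SZ)))))
  step 10: S(S(add(mul(SZ, SZ), mul(SZ, mul(SSSZ, SZ)))))
  step 11: S(S(add(add(SZ, mul(Z, SZ)), mul(SZ, mul(SSSZ, SZ)))))
  step 12: S(S(add(S(add(Z, mul(Z, SZ))), mul(SZ, mul(SSSZ, SZ)))))
  step 13: S(S(S(add(add(Z, mul(Z, SZ)), mul(SZ, mul(SSSZ, SZ))))))
  step 14: S(S(S(add(mul(Z, SZ), mul(SZ, mul(SSSZ, SZ))))))
  step 15: S(S(S(add(Z, mul(SZ, mul(SSSZ, SZ))))))
  step 16: S(S(S(mul(SZ, mul(SSSZ, SZ)))))
  step 17: S(S(S(add(mul(SSSZ, SZ), mul(Z, mul(SSSZ, SZ))))))
  step 18: S(S(S(add(add(SZ, mul(SSZ, SZ)), mul(Z, mul(SSSZ, SZ))))))
  step 19: S(S(S(add(S(add(Z, mul(SSZ, SZ))), mul(Z, mul(SSSZ, SZ))))))
  step 20: S(S(S(S(add(add(Z, mul(SSZ, SZ)), mul(Z, mul(SSSZ, SZ)))))))
  step 21: S(S(S(S(add(mul(SSZ, SZ), mul(Z, mul(SSSZ, SZ)))))))
  step 22: S(S(S(S(add(add(SZ, mul(SZ, SZ)), mul(Z, mul(SSSZ, SZ)))))))
  step 23: S(S(S(S(add(S(add(Z, mul(SZ, SZ))), mul(Z, mul(SSSZ, SZ)))))))
  step 24: S(S(S(S(S(add(add(Z, mul(SZ, SZ)), mul(Z, mul(SSSZ, SZ))))))))
  step 25: S(S(S(S(S(add(mul(SZ, SZ), mul(Z, mul(SSSZ, SZ))))))))
  step 26: S(S(S(S(S(add(add(SZ, mul(Z, SZ)), mul(Z, mul(SSSZ, SZ))))))))
  step 27: S(S(S(S(S(add(S(add(Z, mul(Z, SZ))), mul(Z, mul(SSSZ, SZ))))))))
  step 28: S(S(S(S(S(S(add(add(Z, mul(Z, SZ)), mul(Z, mul(SSSZ, SZ)))))))))
  step 29: S(S(S(S(S(S(add(mul(Z, SZ), mul(Z, mul(SSSZ, SZ)))))))))
  step 30: S(S(S(S(S(S(add(Z, mul(Z, mul(SSSZ, SZ)))))))))
  step 31: S(S(S(S(S(S(mul(Z, mul(SSSZ, SZ))))))))
  step 32: S^6(Z)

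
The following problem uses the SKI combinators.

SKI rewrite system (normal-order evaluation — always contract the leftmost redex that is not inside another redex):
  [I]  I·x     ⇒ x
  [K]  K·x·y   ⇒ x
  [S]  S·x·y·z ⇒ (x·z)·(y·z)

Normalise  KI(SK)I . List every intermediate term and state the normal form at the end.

  start: KI(SK)I
  step 1: II
  step 2: I

Answer: normal form = I  (in 2 steps)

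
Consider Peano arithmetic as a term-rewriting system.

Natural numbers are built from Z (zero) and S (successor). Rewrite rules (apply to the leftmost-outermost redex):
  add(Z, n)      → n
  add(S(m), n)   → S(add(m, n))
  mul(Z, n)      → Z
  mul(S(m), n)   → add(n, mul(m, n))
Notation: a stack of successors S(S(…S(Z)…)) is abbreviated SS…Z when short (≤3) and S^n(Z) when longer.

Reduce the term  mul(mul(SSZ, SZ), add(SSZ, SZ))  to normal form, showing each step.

Answer: normal form = S^6(Z)  (in 24 steps)

Reduction:
  start: mul(mul(SSZ, SZ), add(SSZ, SZ))
  [1] mul(add(SZ, mul(SZ, SZ)), add(SSZ, SZ))
  [2] mul(S(add(Z, mul(SZ, SZ))), add(SSZ, SZ))
  [3] add(add(SSZ, SZ), mul(add(Z, mul(SZ, SZ)), add(SSZ, SZ)))
  [4] add(S(add(SZ, SZ)), mul(add(Z, mul(SZ, SZ)), add(SSZ, SZ)))
  [5] S(add(add(SZ, SZ), mul(add(Z, mul(SZ, SZ)), add(SSZ, SZ))))
  [6] S(add(S(add(Z, SZ)), mul(add(Z, mul(SZ, SZ)), add(SSZ, SZ))))
  [7] S(S(add(add(Z, SZ), mul(add(Z, mul(SZ, SZ)), add(SSZ, SZ)))))
  [8] S(S(add(SZ, mul(add(Z, mul(SZ, SZ)), add(SSZ, SZ)))))
  [9] S(S(S(add(Z, mul(add(Z, mul(SZ, SZ)), add(SSZ, SZ))))))
  [10] S(S(S(mul(add(Z, mul(SZ, SZ)), add(SSZ, SZ)))))
  [11] S(S(S(mul(mul(SZ, SZ), add(SSZ, SZ)))))
  [12] S(S(S(mul(add(SZ, mul(Z, SZ)), add(SSZ, SZ)))))
  [13] S(S(S(mul(S(add(Z, mul(Z, SZ))), add(SSZ, SZ)))))
  [14] S(S(S(add(add(SSZ, SZ), mul(add(Z, mul(Z, SZ)), add(SSZ, SZ))))))
  [15] S(S(S(add(S(add(SZ, SZ)), mul(add(Z, mul(Z, SZ)), add(SSZ, SZ))))))
  [16] S(S(S(S(add(add(SZ, SZ), mul(add(Z, mul(Z, SZ)), add(SSZ, SZ)))))))
  [17] S(S(S(S(add(S(add(Z, SZ)), mul(add(Z, mul(Z, SZ)), add(SSZ, SZ)))))))
  [18] S(S(S(S(S(add(add(Z, SZ), mul(add(Z, mul(Z, SZ)), add(SSZ, SZ))))))))
  [19] S(S(S(S(S(add(SZ, mul(add(Z, mul(Z, SZ)), add(SSZ, SZ))))))))
  [20] S(S(S(S(S(S(add(Z, mul(add(Z, mul(Z, SZ)), add(SSZ, SZ)))))))))
  [21] S(S(S(S(S(S(mul(add(Z, mul(Z, SZ)), add(SSZ, SZ))))))))
  [22] S(S(S(S(S(S(mul(mul(Z, SZ), add(SSZ, SZ))))))))
  [23] S(S(S(S(S(S(mul(Z, add(SSZ, SZ))))))))
  [24] S^6(Z)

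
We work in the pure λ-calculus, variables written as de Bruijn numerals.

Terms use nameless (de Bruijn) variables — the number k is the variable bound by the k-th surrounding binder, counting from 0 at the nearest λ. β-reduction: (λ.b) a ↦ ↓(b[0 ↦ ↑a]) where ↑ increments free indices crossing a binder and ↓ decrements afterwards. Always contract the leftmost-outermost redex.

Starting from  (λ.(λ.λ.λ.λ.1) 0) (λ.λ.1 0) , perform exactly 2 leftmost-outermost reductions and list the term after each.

  start: (λ.(λ.λ.λ.λ.1) 0) (λ.λ.1 0)
  [1] (λ.λ.λ.λ.1) (λ.λ.1 0)
  [2] λ.λ.λ.1

Answer: after 2 steps: λ.λ.λ.1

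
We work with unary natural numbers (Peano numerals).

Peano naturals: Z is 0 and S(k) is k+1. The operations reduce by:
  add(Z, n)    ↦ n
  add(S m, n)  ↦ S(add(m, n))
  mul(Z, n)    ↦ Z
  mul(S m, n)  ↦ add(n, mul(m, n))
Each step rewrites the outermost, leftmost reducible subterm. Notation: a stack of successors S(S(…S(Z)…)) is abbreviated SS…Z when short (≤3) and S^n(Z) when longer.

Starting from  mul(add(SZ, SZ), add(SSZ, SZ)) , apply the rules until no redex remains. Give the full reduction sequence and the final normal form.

Answer: normal form = S^6(Z)  (in 19 steps)

Derivation:
  start: mul(add(SZ, SZ), add(SSZ, SZ))
  [1] mul(S(add(Z, SZ)), add(SSZ, SZ))
  [2] add(add(SSZ, SZ), mul(add(Z, SZ), add(SSZ, SZ)))
  [3] add(S(add(SZ, SZ)), mul(add(Z, SZ), add(SSZ, SZ)))
  [4] S(add(add(SZ, SZ), mul(add(Z, SZ), add(SSZ, SZ))))
  [5] S(add(S(add(Z, SZ)), mul(add(Z, SZ), add(SSZ, SZ))))
  [6] S(S(add(add(Z, SZ), mul(add(Z, SZ), add(SSZ, SZ)))))
  [7] S(S(add(SZ, mul(add(Z, SZ), add(SSZ, SZ)))))
  [8] S(S(S(add(Z, mul(add(Z, SZ), add(SSZ, SZ))))))
  [9] S(S(S(mul(add(Z, SZ), add(SSZ, SZ)))))
  [10] S(S(S(mul(SZ, add(SSZ, SZ)))))
  [11] S(S(S(add(add(SSZ, SZ), mul(Z, add(SSZ, SZ))))))
  [12] S(S(S(add(S(add(SZ, SZ)), mul(Z, add(SSZ, SZ))))))
  [13] S(S(S(S(add(add(SZ, SZ), mul(Z, add(SSZ, SZ)))))))
  [14] S(S(S(S(add(S(add(Z, SZ)), mul(Z, add(SSZ, SZ)))))))
  [15] S(S(S(S(S(add(add(Z, SZ), mul(Z, add(SSZ, SZ))))))))
  [16] S(S(S(S(S(add(SZ, mul(Z, add(SSZ, SZ))))))))
  [17] S(S(S(S(S(S(add(Z, mul(Z, add(SSZ, SZ)))))))))
  [18] S(S(S(S(S(S(mul(Z, add(SSZ, SZ))))))))
  [19] S^6(Z)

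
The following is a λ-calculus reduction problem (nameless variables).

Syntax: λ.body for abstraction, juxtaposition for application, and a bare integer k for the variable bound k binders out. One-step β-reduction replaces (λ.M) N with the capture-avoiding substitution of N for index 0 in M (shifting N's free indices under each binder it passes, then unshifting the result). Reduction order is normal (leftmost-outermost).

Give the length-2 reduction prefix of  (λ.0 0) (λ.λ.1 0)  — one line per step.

Answer: after 2 steps: λ.(λ.λ.1 0) 0

Working:
  start: (λ.0 0) (λ.λ.1 0)
  step 1: (λ.λ.1 0) (λ.λ.1 0)
  step 2: λ.(λ.λ.1 0) 0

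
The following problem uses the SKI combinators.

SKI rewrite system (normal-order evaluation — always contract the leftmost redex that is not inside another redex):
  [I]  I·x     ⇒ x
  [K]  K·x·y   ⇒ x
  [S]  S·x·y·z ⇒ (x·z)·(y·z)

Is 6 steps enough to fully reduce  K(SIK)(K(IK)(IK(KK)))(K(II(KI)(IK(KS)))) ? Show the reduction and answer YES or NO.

Answer: NO — after 6 steps the term is KI(IK(KS)), not yet normal

Working:
  start: K(SIK)(K(IK)(IK(KK)))(K(II(KI)(IK(KS))))
  [1] SIK(K(II(KI)(IK(KS))))
  [2] I(K(II(KI)(IK(KS))))(K(K(II(KI)(IK(KS)))))
  [3] K(II(KI)(IK(KS)))(K(K(II(KI)(IK(KS)))))
  [4] II(KI)(IK(KS))
  [5] I(KI)(IK(KS))
  [6] KI(IK(KS))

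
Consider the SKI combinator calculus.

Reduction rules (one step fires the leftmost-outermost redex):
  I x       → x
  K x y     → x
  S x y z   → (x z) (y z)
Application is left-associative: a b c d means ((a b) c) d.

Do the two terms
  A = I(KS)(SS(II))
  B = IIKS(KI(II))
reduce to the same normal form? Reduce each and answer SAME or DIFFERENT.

Answer: SAME — A ⇓ S, B ⇓ S

Reduction:
Term A:
  start: I(KS)(SS(II))
  [1] KS(SS(II))
  [2] S

Term B:
  start: IIKS(KI(II))
  [1] IKS(KI(II))
  [2] KS(KI(II))
  [3] S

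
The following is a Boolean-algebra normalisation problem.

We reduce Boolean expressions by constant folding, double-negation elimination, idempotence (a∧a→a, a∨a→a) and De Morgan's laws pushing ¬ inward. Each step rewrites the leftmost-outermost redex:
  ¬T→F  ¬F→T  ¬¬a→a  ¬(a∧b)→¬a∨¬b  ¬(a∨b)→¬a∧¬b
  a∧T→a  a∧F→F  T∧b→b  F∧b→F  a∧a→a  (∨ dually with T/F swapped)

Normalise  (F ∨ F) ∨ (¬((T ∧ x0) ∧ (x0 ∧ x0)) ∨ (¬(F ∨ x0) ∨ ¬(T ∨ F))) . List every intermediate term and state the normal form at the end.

  start: (F ∨ F) ∨ (¬((T ∧ x0) ∧ (x0 ∧ x0)) ∨ (¬(F ∨ x0) ∨ ¬(T ∨ F)))
  [1] F ∨ (¬((T ∧ x0) ∧ (x0 ∧ x0)) ∨ (¬(F ∨ x0) ∨ ¬(T ∨ F)))
  [2] ¬((T ∧ x0) ∧ (x0 ∧ x0)) ∨ (¬(F ∨ x0) ∨ ¬(T ∨ F))
  [3] (¬(T ∧ x0) ∨ ¬(x0 ∧ x0)) ∨ (¬(F ∨ x0) ∨ ¬(T ∨ F))
  [4] ((¬T ∨ ¬x0) ∨ ¬(x0 ∧ x0)) ∨ (¬(F ∨ x0) ∨ ¬(T ∨ F))
  [5] ((F ∨ ¬x0) ∨ ¬(x0 ∧ x0)) ∨ (¬(F ∨ x0) ∨ ¬(T ∨ F))
  [6] (¬x0 ∨ ¬(x0 ∧ x0)) ∨ (¬(F ∨ x0) ∨ ¬(T ∨ F))
  [7] (¬x0 ∨ (¬x0 ∨ ¬x0)) ∨ (¬(F ∨ x0) ∨ ¬(T ∨ F))
  [8] (¬x0 ∨ ¬x0) ∨ (¬(F ∨ x0) ∨ ¬(T ∨ F))
  [9] ¬x0 ∨ (¬(F ∨ x0) ∨ ¬(T ∨ F))
  [10] ¬x0 ∨ ((¬F ∧ ¬x0) ∨ ¬(T ∨ F))
  [11] ¬x0 ∨ ((T ∧ ¬x0) ∨ ¬(T ∨ F))
  [12] ¬x0 ∨ (¬x0 ∨ ¬(T ∨ F))
  [13] ¬x0 ∨ (¬x0 ∨ (¬T ∧ ¬F))
  [14] ¬x0 ∨ (¬x0 ∨ (F ∧ ¬F))
  [15] ¬x0 ∨ (¬x0 ∨ F)
  [16] ¬x0 ∨ ¬x0
  [17] ¬x0

Answer: normal form = ¬x0  (in 17 steps)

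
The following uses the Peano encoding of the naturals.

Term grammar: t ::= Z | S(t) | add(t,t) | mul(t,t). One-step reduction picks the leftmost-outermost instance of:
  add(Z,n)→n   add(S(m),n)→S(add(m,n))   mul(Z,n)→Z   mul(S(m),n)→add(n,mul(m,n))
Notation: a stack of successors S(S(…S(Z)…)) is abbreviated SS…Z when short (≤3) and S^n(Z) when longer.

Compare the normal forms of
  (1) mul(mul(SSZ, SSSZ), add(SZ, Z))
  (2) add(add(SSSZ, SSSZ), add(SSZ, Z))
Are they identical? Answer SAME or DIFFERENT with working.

Term A:
  start: mul(mul(SSZ, SSSZ), add(SZ, Z))
  →1  mul(add(SSSZ, mul(SZ, SSSZ)), add(SZ, Z))
  →2  mul(S(add(SSZ, mul(SZ, SSSZ))), add(SZ, Z))
  →3  add(add(SZ, Z), mul(add(SSZ, mul(SZ, SSSZ)), add(SZ, Z)))
  →4  add(S(add(Z, Z)), mul(add(SSZ, mul(SZ, SSSZ)), add(SZ, Z)))
  →5  S(add(add(Z, Z), mul(add(SSZ, mul(SZ, SSSZ)), add(SZ, Z))))
  →6  S(add(Z, mul(add(SSZ, mul(SZ, SSSZ)), add(SZ, Z))))
  →7  S(mul(add(SSZ, mul(SZ, SSSZ)), add(SZ, Z)))
  →8  S(mul(S(add(SZ, mul(SZ, SSSZ))), add(SZ, Z)))
  →9  S(add(add(SZ, Z), mul(add(SZ, mul(SZ, SSSZ)), add(SZ, Z))))
  →10  S(add(S(add(Z, Z)), mul(add(SZ, mul(SZ, SSSZ)), add(SZ, Z))))
  →11  S(S(add(add(Z, Z), mul(add(SZ, mul(SZ, SSSZ)), add(SZ, Z)))))
  →12  S(S(add(Z, mul(add(SZ, mul(SZ, SSSZ)), add(SZ, Z)))))
  →13  S(S(mul(add(SZ, mul(SZ, SSSZ)), add(SZ, Z))))
  →14  S(S(mul(S(add(Z, mul(SZ, SSSZ))), add(SZ, Z))))
  →15  S(S(add(add(SZ, Z), mul(add(Z, mul(SZ, SSSZ)), add(SZ, Z)))))
  →16  S(S(add(S(add(Z, Z)), mul(add(Z, mul(SZ, SSSZ)), add(SZ, Z)))))
  →17  S(S(S(add(add(Z, Z), mul(add(Z, mul(SZ, SSSZ)), add(SZ, Z))))))
  →18  S(S(S(add(Z, mul(add(Z, mul(SZ, SSSZ)), add(SZ, Z))))))
  →19  S(S(S(mul(add(Z, mul(SZ, SSSZ)), add(SZ, Z)))))
  →20  S(S(S(mul(mul(SZ, SSSZ), add(SZ, Z)))))
  →21  S(S(S(mul(add(SSSZ, mul(Z, SSSZ)), add(SZ, Z)))))
  →22  S(S(S(mul(S(add(SSZ, mul(Z, SSSZ))), add(SZ, Z)))))
  →23  S(S(S(add(add(SZ, Z), mul(add(SSZ, mul(Z, SSSZ)), add(SZ, Z))))))
  →24  S(S(S(add(S(add(Z, Z)), mul(add(SSZ, mul(Z, SSSZ)), add(SZ, Z))))))
  →25  S(S(S(S(add(add(Z, Z), mul(add(SSZ, mul(Z, SSSZ)), add(SZ, Z)))))))
  →26  S(S(S(S(add(Z, mul(add(SSZ, mul(Z, SSSZ)), add(SZ, Z)))))))
  →27  S(S(S(S(mul(add(SSZ, mul(Z, SSSZ)), add(SZ, Z))))))
  →28  S(S(S(S(mul(S(add(SZ, mul(Z, SSSZ))), add(SZ, Z))))))
  →29  S(S(S(S(add(add(SZ, Z), mul(add(SZ, mul(Z, SSSZ)), add(SZ, Z)))))))
  →30  S(S(S(S(add(S(add(Z, Z)), mul(add(SZ, mul(Z, SSSZ)), add(SZ, Z)))))))
  →31  S(S(S(S(S(add(add(Z, Z), mul(add(SZ, mul(Z, SSSZ)), add(SZ, Z))))))))
  →32  S(S(S(S(S(add(Z, mul(add(SZ, mul(Z, SSSZ)), add(SZ, Z))))))))
  →33  S(S(S(S(S(mul(add(SZ, mul(Z, SSSZ)), add(SZ, Z)))))))
  →34  S(S(S(S(S(mul(S(add(Z, mul(Z, SSSZ))), add(SZ, Z)))))))
  →35  S(S(S(S(S(add(add(SZ, Z), mul(add(Z, mul(Z, SSSZ)), add(SZ, Z))))))))
  →36  S(S(S(S(S(add(S(add(Z, Z)), mul(add(Z, mul(Z, SSSZ)), add(SZ, Z))))))))
  →37  S(S(S(S(S(S(add(add(Z, Z), mul(add(Z, mul(Z, SSSZ)), add(SZ, Z)))))))))
  →38  S(S(S(S(S(S(add(Z, mul(add(Z, mul(Z, SSSZ)), add(SZ, Z)))))))))
  →39  S(S(S(S(S(S(mul(add(Z, mul(Z, SSSZ)), add(SZ, Z))))))))
  →40  S(S(S(S(S(S(mul(mul(Z, SSSZ), add(SZ, Z))))))))
  →41  S(S(S(S(S(S(mul(Z, add(SZ, Z))))))))
  →42  S^6(Z)

Term B:
  start: add(add(SSSZ, SSSZ), add(SSZ, Z))
  →1  add(S(add(SSZ, SSSZ)), add(SSZ, Z))
  →2  S(add(add(SSZ, SSSZ), add(SSZ, Z)))
  →3  S(add(S(add(SZ, SSSZ)), add(SSZ, Z)))
  →4  S(S(add(add(SZ, SSSZ), add(SSZ, Z))))
  →5  S(S(add(S(add(Z, SSSZ)), add(SSZ, Z))))
  →6  S(S(S(add(add(Z, SSSZ), add(SSZ, Z)))))
  →7  S(S(S(add(SSSZ, add(SSZ, Z)))))
  →8  S(S(S(S(add(SSZ, add(SSZ, Z))))))
  →9  S(S(S(S(S(add(SZ, add(SSZ, Z)))))))
  →10  S(S(S(S(S(S(add(Z, add(SSZ, Z))))))))
  →11  S(S(S(S(S(S(add(SSZ, Z)))))))
  →12  S(S(S(S(S(S(S(add(SZ, Z))))))))
  →13  S(S(S(S(S(S(S(S(add(Z, Z)))))))))
  →14  S^8(Z)

Answer: DIFFERENT — A ⇓ S^6(Z), B ⇓ S^8(Z)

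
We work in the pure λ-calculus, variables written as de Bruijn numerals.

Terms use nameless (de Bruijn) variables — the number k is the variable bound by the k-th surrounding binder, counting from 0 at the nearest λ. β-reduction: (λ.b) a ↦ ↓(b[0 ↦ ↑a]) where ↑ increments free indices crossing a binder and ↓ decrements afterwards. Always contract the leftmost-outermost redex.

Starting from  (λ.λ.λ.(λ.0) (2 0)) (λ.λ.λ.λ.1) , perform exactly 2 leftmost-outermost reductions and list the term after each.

Answer: after 2 steps: λ.λ.(λ.λ.λ.λ.1) 0

Reduction:
  start: (λ.λ.λ.(λ.0) (2 0)) (λ.λ.λ.λ.1)
  [1] λ.λ.(λ.0) ((λ.λ.λ.λ.1) 0)
  [2] λ.λ.(λ.λ.λ.λ.1) 0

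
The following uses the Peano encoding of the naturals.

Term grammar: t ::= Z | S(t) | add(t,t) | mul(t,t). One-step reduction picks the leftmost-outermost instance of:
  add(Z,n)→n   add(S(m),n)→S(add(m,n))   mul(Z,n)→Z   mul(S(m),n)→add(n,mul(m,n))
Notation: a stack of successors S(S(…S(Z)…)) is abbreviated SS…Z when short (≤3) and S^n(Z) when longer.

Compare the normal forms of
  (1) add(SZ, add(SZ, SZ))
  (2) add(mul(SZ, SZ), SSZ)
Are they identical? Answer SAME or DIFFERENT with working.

Term A:
  start: add(SZ, add(SZ, SZ))
  [1] S(add(Z, add(SZ, SZ)))
  [2] S(add(SZ, SZ))
  [3] S(S(add(Z, SZ)))
  [4] SSSZ

Term B:
  start: add(mul(SZ, SZ), SSZ)
  [1] add(add(SZ, mul(Z, SZ)), SSZ)
  [2] add(S(add(Z, mul(Z, SZ))), SSZ)
  [3] S(add(add(Z, mul(Z, SZ)), SSZ))
  [4] S(add(mul(Z, SZ), SSZ))
  [5] S(add(Z, SSZ))
  [6] SSSZ

Answer: SAME — A ⇓ SSSZ, B ⇓ SSSZ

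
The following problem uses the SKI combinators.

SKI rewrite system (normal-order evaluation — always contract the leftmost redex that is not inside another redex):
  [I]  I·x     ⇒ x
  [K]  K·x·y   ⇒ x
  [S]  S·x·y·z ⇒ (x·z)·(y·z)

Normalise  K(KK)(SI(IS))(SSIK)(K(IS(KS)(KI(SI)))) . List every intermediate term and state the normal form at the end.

Answer: normal form = K(K(S(KS)I))  (in 4 steps)

Derivation:
  start: K(KK)(SI(IS))(SSIK)(K(IS(KS)(KI(SI))))
  [1] KK(SSIK)(K(IS(KS)(KI(SI))))
  [2] K(K(IS(KS)(KI(SI))))
  [3] K(K(S(KS)(KI(SI))))
  [4] K(K(S(KS)I))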